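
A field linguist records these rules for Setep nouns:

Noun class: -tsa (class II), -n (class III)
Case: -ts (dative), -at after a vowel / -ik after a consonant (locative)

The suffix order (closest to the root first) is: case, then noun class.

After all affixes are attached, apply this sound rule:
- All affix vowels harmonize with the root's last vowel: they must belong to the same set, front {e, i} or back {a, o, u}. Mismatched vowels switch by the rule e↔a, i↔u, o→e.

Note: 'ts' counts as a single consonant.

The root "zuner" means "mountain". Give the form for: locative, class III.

Attach case locative -ik (after consonant 'r') → zunerik.
Attach noun class class III -n → zunerikn.
Vowel harmony: no change.

zunerikn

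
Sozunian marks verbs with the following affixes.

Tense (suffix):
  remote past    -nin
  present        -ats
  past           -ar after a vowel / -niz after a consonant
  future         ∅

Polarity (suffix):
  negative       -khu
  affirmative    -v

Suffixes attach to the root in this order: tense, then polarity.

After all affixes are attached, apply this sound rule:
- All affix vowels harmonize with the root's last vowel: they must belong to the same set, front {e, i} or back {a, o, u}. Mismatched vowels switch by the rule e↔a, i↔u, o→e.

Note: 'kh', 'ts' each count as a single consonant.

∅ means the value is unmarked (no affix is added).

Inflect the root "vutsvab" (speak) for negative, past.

vutsvabnuzkhu

Attach tense past -niz (after consonant 'b') → vutsvabniz.
Attach polarity negative -khu → vutsvabnizkhu.
Apply vowel harmony: vutsvabnizkhu → vutsvabnuzkhu.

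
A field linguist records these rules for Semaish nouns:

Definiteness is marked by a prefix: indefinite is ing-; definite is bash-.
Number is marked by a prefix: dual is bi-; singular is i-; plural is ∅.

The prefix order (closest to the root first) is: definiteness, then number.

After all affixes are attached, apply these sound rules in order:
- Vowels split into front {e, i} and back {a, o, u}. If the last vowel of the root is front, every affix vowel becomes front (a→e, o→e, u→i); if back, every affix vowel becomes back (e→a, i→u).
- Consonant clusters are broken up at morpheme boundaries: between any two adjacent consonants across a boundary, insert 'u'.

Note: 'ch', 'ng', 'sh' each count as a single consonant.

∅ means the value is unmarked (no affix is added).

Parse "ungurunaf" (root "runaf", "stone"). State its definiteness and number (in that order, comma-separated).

Segment: ing-runaf.
definiteness: ing- → indefinite.
number: ∅ → plural.

indefinite, plural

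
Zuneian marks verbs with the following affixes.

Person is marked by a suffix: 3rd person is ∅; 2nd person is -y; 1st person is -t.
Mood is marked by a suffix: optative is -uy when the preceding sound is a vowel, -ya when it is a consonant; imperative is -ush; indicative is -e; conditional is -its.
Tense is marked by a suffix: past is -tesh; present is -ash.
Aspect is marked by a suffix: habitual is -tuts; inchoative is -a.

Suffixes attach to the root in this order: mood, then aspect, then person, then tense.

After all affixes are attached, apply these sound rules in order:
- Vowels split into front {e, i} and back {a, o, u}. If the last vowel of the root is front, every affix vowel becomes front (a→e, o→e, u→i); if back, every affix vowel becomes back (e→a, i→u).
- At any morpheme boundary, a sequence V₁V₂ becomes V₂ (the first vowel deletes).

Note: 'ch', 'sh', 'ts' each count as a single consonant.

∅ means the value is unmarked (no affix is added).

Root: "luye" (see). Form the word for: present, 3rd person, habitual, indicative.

luyetitsesh

Attach mood indicative -e → luyee.
Attach aspect habitual -tuts → luyeetuts.
person = 3rd person: zero marking, form stays luyeetuts.
Attach tense present -ash → luyeetutsash.
Apply vowel harmony: luyeetutsash → luyeetitsesh.
Apply vowel deletion: luyeetitsesh → luyetitsesh.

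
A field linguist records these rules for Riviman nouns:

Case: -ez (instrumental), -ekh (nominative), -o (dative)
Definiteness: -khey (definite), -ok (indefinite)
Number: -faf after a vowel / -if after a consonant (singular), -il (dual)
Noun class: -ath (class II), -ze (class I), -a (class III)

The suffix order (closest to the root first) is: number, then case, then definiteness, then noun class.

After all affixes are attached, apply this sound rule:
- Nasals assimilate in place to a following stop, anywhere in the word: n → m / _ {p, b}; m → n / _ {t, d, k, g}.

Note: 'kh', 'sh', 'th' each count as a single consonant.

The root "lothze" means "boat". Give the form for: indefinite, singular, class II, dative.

Attach number singular -faf (after vowel 'e') → lothzefaf.
Attach case dative -o → lothzefafo.
Attach definiteness indefinite -ok → lothzefafook.
Attach noun class class II -ath → lothzefafookath.
Nasal assimilation: no change.

lothzefafookath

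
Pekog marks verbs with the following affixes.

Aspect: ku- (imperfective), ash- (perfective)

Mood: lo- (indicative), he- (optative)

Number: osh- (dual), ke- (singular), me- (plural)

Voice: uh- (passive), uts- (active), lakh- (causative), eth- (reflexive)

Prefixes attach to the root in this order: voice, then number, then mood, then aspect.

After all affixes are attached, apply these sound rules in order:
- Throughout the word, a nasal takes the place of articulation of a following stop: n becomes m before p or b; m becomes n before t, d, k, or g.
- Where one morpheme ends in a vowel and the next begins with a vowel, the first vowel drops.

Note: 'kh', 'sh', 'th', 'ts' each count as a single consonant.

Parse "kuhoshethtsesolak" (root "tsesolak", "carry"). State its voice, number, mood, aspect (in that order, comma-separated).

reflexive, dual, optative, imperfective

Segment: ku-he-osh-eth-tsesolak.
voice: eth- → reflexive.
number: osh- → dual.
mood: he- → optative.
aspect: ku- → imperfective.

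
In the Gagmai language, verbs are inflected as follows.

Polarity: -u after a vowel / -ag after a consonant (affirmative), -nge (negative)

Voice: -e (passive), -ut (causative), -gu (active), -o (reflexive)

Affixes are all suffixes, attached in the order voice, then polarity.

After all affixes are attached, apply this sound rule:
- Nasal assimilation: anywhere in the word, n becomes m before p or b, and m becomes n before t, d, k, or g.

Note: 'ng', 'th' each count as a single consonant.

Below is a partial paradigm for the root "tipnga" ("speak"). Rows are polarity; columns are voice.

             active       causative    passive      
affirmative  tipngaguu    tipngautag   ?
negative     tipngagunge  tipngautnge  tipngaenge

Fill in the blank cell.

tipngaeu

Attach voice passive -e → tipngae.
Attach polarity affirmative -u (after vowel 'e') → tipngaeu.
Nasal assimilation: no change.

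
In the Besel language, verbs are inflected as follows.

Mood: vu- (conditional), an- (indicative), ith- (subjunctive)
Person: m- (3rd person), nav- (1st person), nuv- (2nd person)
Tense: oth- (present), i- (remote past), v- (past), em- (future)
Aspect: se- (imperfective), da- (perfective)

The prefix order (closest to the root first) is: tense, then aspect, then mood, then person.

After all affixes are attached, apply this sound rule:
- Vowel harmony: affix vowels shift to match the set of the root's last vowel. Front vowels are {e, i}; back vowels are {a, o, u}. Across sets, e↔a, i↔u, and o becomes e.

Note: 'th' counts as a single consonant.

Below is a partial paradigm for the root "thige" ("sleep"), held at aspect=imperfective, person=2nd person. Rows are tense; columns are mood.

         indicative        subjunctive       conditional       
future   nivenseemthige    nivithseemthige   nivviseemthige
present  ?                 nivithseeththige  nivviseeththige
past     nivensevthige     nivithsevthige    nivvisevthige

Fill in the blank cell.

nivenseeththige

Attach tense present oth- → oththige.
Attach aspect imperfective se- → seoththige.
Attach mood indicative an- → anseoththige.
Attach person 2nd person nuv- → nuvanseoththige.
Apply vowel harmony: nuvanseoththige → nivenseeththige.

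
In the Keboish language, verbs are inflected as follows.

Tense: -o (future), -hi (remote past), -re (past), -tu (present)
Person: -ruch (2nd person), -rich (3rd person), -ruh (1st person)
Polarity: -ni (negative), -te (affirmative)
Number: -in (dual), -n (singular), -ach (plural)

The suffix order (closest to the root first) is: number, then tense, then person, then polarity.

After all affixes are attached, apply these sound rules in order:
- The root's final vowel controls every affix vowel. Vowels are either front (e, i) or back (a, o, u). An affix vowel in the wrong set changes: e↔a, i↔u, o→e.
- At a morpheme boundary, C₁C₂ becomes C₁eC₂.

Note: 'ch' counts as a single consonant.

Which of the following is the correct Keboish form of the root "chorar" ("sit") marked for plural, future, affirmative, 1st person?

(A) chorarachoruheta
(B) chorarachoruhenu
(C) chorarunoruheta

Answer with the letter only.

Attach number plural -ach → chorarach.
Attach tense future -o → choraracho.
Attach person 1st person -ruh → chorarachoruh.
Attach polarity affirmative -te → chorarachoruhte.
Apply vowel harmony: chorarachoruhte → chorarachoruhta.
Apply epenthesis: chorarachoruhta → chorarachoruheta.
So the correct form is chorarachoruheta, option (A).
(C) chorarunoruheta is wrong: it uses dual instead of plural for number.
(B) chorarachoruhenu is wrong: it uses negative instead of affirmative for polarity.

A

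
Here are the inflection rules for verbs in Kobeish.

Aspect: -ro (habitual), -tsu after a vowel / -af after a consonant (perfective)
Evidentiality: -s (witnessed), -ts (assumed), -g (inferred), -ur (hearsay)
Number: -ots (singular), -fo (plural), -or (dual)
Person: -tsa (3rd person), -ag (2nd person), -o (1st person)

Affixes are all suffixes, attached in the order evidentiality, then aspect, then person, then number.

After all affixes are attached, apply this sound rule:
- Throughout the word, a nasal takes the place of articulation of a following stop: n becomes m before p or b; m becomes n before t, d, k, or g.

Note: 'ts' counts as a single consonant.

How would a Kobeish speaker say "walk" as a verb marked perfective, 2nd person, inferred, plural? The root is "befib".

Attach evidentiality inferred -g → befibg.
Attach aspect perfective -af (after consonant 'g') → befibgaf.
Attach person 2nd person -ag → befibgafag.
Attach number plural -fo → befibgafagfo.
Nasal assimilation: no change.

befibgafagfo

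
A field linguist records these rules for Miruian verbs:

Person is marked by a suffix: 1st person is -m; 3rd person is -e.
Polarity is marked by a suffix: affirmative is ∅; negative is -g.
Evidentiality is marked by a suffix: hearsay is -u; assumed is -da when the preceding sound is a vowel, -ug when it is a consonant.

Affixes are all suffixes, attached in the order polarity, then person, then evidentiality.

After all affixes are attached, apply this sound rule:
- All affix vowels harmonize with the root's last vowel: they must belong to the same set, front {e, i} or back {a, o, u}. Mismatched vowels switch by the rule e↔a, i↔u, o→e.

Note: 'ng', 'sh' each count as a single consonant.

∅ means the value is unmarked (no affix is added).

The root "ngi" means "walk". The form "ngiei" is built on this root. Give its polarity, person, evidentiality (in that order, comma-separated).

affirmative, 3rd person, hearsay

Segment: ngi-e-u.
polarity: ∅ → affirmative.
person: -e → 3rd person.
evidentiality: -u → hearsay.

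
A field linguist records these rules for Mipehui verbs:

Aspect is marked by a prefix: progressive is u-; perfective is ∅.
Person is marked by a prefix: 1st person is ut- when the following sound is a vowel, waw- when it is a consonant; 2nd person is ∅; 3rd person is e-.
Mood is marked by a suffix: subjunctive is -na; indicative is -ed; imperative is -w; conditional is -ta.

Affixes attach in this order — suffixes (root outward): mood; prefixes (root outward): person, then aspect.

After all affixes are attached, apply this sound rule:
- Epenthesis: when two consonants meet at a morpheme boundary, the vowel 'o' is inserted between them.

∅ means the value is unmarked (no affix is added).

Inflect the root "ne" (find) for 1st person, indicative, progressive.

Attach person 1st person waw- (before consonant 'n') → wawne.
Attach mood indicative -ed → wawneed.
Attach aspect progressive u- → uwawneed.
Apply epenthesis: uwawneed → uwawoneed.

uwawoneed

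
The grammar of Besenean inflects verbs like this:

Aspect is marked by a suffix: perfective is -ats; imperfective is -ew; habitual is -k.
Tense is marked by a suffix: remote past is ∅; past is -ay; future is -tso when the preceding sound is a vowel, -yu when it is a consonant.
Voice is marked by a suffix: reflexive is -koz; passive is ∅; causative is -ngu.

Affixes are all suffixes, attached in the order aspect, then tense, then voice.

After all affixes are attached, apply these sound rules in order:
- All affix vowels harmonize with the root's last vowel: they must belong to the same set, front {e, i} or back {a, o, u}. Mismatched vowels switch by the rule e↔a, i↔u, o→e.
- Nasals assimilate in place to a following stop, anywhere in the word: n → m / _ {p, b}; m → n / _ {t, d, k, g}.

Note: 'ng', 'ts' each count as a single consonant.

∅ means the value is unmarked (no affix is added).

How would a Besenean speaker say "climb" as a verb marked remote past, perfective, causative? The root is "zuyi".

zuyietsngi

Attach aspect perfective -ats → zuyiats.
tense = remote past: zero marking, form stays zuyiats.
Attach voice causative -ngu → zuyiatsngu.
Apply vowel harmony: zuyiatsngu → zuyietsngi.
Nasal assimilation: no change.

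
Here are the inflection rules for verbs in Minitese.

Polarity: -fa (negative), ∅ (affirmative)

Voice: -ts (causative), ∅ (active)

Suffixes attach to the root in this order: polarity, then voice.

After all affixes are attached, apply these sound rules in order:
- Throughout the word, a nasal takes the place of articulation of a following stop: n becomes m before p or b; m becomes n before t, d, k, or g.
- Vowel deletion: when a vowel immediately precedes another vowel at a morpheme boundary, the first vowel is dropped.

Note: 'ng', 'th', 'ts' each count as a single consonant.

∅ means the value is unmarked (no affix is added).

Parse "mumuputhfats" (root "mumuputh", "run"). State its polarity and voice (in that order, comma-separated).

negative, causative

Segment: mumuputh-fa-ts.
polarity: -fa → negative.
voice: -ts → causative.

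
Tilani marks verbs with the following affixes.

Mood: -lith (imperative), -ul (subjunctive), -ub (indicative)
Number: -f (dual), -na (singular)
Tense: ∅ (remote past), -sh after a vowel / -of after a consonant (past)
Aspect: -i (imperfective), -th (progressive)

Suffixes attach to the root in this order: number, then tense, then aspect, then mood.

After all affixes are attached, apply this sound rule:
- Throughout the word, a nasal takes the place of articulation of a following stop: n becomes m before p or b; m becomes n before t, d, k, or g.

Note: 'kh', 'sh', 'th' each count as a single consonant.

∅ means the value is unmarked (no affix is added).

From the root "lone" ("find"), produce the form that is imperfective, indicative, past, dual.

Attach number dual -f → lonef.
Attach tense past -of (after consonant 'f') → lonefof.
Attach aspect imperfective -i → lonefofi.
Attach mood indicative -ub → lonefofiub.
Nasal assimilation: no change.

lonefofiub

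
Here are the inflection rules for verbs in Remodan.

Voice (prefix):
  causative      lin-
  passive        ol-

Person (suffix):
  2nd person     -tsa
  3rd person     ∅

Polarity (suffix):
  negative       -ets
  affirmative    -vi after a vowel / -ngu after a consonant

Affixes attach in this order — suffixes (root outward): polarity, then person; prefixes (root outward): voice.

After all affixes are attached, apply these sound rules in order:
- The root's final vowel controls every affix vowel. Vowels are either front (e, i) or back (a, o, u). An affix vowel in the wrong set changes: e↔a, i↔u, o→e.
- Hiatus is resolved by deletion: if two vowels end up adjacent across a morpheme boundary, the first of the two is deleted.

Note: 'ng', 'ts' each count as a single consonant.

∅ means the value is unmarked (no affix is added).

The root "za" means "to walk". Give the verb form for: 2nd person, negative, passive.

Attach voice passive ol- → olza.
Attach polarity negative -ets → olzaets.
Attach person 2nd person -tsa → olzaetstsa.
Apply vowel harmony: olzaetstsa → olzaatstsa.
Apply vowel deletion: olzaatstsa → olzatstsa.

olzatstsa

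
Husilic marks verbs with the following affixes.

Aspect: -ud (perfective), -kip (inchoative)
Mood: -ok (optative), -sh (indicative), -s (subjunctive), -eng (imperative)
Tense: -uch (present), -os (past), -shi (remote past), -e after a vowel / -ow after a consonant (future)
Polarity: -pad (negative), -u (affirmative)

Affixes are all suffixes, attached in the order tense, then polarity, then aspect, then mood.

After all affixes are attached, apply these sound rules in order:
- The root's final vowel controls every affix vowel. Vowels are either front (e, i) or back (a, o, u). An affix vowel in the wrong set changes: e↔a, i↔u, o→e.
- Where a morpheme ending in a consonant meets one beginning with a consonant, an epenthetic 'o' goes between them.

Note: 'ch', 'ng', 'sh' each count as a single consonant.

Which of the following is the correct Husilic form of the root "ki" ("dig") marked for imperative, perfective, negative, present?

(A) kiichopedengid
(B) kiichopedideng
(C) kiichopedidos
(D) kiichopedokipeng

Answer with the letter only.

Attach tense present -uch → kiuch.
Attach polarity negative -pad → kiuchpad.
Attach aspect perfective -ud → kiuchpadud.
Attach mood imperative -eng → kiuchpadudeng.
Apply vowel harmony: kiuchpadudeng → kiichpedideng.
Apply epenthesis: kiichpedideng → kiichopedideng.
So the correct form is kiichopedideng, option (B).
(C) kiichopedidos is wrong: it uses subjunctive instead of imperative for mood.
(A) kiichopedengid is wrong: it has the affixes in the wrong order.
(D) kiichopedokipeng is wrong: it uses inchoative instead of perfective for aspect.

B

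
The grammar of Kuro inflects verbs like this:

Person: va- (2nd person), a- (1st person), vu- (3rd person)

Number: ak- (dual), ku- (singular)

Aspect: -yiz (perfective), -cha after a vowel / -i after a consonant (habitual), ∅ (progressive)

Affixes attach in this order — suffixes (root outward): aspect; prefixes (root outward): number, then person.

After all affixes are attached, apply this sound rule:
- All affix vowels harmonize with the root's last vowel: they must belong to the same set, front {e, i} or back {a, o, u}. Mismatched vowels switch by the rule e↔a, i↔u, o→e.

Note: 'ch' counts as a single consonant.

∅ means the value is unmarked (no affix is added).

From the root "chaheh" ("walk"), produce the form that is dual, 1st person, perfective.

Attach number dual ak- → akchaheh.
Attach person 1st person a- → aakchaheh.
Attach aspect perfective -yiz → aakchahehyiz.
Apply vowel harmony: aakchahehyiz → eekchahehyiz.

eekchahehyiz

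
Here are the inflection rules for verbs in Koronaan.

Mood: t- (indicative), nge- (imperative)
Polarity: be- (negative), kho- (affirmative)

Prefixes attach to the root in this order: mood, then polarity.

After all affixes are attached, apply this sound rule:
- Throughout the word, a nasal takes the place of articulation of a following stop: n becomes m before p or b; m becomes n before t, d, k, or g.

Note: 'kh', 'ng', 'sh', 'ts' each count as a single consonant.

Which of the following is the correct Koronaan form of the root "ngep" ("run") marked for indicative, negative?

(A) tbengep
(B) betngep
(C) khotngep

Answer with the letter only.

B

Attach mood indicative t- → tngep.
Attach polarity negative be- → betngep.
Nasal assimilation: no change.
So the correct form is betngep, option (B).
(C) khotngep is wrong: it uses affirmative instead of negative for polarity.
(A) tbengep is wrong: it has the affixes in the wrong order.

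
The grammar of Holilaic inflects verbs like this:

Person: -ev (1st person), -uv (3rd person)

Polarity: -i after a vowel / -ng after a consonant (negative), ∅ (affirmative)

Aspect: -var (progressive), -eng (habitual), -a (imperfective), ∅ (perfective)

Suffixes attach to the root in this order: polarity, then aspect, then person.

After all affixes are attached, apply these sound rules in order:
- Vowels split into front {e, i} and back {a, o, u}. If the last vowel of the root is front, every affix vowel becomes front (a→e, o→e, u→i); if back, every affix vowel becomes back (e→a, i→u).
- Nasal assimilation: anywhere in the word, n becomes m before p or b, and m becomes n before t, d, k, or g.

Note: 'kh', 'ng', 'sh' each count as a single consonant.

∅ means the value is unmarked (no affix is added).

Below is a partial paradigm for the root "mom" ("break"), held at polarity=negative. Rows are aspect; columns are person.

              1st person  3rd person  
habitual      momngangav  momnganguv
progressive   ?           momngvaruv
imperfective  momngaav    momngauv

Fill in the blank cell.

momngvarav

Attach polarity negative -ng (after consonant 'm') → momng.
Attach aspect progressive -var → momngvar.
Attach person 1st person -ev → momngvarev.
Apply vowel harmony: momngvarev → momngvarav.
Nasal assimilation: no change.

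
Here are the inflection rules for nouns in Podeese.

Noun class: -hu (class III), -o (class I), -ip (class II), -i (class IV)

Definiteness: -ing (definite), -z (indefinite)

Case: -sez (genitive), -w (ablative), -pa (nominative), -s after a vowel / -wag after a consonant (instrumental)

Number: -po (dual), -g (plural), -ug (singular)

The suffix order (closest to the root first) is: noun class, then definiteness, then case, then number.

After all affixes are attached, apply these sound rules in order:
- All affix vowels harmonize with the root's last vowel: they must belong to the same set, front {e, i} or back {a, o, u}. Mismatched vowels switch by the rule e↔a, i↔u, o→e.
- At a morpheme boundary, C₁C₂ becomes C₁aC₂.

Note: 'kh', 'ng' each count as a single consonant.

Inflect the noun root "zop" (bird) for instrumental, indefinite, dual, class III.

zopahuzawagapo

Attach noun class class III -hu → zophu.
Attach definiteness indefinite -z → zophuz.
Attach case instrumental -wag (after consonant 'z') → zophuzwag.
Attach number dual -po → zophuzwagpo.
Vowel harmony: no change.
Apply epenthesis: zophuzwagpo → zopahuzawagapo.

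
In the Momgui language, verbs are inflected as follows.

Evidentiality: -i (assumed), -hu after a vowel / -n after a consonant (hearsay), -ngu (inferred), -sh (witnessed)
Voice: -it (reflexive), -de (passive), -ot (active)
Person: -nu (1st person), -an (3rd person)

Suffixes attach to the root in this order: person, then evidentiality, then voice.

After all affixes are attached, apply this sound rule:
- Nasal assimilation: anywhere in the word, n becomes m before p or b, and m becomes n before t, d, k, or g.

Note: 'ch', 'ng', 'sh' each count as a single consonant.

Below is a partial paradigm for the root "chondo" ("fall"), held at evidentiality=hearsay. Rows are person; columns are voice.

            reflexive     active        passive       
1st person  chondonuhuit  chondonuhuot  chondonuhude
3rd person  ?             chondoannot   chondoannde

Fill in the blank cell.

Attach person 3rd person -an → chondoan.
Attach evidentiality hearsay -n (after consonant 'n') → chondoann.
Attach voice reflexive -it → chondoannit.
Nasal assimilation: no change.

chondoannit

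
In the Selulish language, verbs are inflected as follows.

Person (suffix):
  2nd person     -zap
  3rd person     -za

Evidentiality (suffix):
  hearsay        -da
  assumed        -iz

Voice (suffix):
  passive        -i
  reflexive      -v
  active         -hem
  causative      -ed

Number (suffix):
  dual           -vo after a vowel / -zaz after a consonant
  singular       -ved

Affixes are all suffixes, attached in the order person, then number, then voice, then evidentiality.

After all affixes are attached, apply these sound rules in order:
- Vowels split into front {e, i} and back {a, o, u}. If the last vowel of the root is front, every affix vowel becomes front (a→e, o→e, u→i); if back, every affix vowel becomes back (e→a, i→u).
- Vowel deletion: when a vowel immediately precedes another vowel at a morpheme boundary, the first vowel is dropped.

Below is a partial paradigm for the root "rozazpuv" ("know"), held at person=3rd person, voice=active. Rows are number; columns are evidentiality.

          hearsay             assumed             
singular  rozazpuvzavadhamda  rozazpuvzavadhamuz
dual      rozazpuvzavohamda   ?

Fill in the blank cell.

rozazpuvzavohamuz

Attach person 3rd person -za → rozazpuvza.
Attach number dual -vo (after vowel 'a') → rozazpuvzavo.
Attach voice active -hem → rozazpuvzavohem.
Attach evidentiality assumed -iz → rozazpuvzavohemiz.
Apply vowel harmony: rozazpuvzavohemiz → rozazpuvzavohamuz.
Vowel deletion: no change.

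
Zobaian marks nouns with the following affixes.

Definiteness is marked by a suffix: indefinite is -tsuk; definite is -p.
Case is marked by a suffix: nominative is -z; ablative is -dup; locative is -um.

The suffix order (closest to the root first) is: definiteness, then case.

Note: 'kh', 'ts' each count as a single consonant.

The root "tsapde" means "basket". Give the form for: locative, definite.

tsapdepum

Attach definiteness definite -p → tsapdep.
Attach case locative -um → tsapdepum.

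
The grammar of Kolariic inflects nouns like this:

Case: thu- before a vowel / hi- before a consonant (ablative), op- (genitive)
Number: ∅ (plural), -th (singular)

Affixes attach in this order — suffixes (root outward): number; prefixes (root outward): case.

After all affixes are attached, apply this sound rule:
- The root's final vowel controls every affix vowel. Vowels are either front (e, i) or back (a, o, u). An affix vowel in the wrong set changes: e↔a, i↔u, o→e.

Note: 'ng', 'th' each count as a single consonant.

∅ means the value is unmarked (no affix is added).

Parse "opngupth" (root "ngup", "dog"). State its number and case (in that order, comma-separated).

Segment: op-ngup-th.
number: -th → singular.
case: op- → genitive.

singular, genitive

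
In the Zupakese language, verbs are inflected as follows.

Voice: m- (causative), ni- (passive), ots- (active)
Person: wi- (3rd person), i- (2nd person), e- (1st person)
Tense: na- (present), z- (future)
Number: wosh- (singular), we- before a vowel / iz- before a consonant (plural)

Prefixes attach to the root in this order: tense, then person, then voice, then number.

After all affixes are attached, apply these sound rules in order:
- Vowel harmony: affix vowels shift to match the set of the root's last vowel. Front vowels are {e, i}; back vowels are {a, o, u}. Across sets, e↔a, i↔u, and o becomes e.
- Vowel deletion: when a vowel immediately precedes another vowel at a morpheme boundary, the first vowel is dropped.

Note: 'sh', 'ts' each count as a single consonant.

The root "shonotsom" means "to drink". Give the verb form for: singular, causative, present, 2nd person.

Attach tense present na- → nashonotsom.
Attach person 2nd person i- → inashonotsom.
Attach voice causative m- → minashonotsom.
Attach number singular wosh- → woshminashonotsom.
Apply vowel harmony: woshminashonotsom → woshmunashonotsom.
Vowel deletion: no change.

woshmunashonotsom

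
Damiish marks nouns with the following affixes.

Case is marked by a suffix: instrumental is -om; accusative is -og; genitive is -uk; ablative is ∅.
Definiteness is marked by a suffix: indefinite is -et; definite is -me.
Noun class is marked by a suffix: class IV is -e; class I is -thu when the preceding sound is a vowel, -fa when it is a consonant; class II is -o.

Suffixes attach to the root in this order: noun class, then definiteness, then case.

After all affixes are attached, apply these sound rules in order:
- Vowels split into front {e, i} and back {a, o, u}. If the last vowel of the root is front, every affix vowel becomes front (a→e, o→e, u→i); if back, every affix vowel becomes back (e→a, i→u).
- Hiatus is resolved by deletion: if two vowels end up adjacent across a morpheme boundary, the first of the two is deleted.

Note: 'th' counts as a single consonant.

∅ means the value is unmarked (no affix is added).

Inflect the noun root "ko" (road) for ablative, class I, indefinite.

Attach noun class class I -thu (after vowel 'o') → kothu.
Attach definiteness indefinite -et → kothuet.
case = ablative: zero marking, form stays kothuet.
Apply vowel harmony: kothuet → kothuat.
Apply vowel deletion: kothuat → kothat.

kothat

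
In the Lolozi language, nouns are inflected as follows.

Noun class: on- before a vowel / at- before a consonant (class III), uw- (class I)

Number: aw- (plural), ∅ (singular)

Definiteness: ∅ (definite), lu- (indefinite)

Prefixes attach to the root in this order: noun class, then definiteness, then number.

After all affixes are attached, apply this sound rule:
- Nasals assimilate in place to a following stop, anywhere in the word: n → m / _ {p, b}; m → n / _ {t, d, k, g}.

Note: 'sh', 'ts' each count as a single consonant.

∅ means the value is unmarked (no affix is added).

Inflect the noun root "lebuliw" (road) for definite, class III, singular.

Attach noun class class III at- (before consonant 'l') → atlebuliw.
definiteness = definite: zero marking, form stays atlebuliw.
number = singular: zero marking, form stays atlebuliw.
Nasal assimilation: no change.

atlebuliw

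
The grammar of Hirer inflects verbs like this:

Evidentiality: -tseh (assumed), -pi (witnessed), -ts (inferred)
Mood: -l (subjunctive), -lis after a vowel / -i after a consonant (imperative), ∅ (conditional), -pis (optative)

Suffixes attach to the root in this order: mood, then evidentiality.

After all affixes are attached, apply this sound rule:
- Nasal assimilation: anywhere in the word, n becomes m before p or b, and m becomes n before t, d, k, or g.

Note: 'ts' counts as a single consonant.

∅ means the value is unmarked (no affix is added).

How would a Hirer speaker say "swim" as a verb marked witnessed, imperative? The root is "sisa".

sisalispi

Attach mood imperative -lis (after vowel 'a') → sisalis.
Attach evidentiality witnessed -pi → sisalispi.
Nasal assimilation: no change.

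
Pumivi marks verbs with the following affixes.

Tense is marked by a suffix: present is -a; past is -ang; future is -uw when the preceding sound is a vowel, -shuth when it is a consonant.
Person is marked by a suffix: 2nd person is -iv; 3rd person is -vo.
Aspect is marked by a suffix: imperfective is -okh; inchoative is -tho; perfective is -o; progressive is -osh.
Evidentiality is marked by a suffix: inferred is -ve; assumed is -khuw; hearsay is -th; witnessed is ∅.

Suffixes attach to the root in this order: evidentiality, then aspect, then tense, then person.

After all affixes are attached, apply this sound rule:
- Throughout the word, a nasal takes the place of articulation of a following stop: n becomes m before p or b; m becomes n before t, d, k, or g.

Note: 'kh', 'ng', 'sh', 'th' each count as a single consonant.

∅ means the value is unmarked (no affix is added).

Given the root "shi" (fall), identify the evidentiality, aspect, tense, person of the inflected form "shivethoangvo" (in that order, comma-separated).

inferred, inchoative, past, 3rd person

Segment: shi-ve-tho-ang-vo.
evidentiality: -ve → inferred.
aspect: -tho → inchoative.
tense: -ang → past.
person: -vo → 3rd person.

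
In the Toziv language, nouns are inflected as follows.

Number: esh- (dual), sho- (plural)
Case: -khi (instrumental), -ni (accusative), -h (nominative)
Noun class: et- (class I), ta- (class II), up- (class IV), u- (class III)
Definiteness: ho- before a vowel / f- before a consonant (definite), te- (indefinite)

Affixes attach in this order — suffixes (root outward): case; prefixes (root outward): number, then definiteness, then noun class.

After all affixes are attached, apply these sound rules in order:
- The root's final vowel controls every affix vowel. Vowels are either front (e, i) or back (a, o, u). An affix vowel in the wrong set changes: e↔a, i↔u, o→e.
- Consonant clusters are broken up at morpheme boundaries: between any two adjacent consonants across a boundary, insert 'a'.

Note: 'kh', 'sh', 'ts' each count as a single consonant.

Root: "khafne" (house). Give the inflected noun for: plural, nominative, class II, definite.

Attach number plural sho- → shokhafne.
Attach case nominative -h → shokhafneh.
Attach definiteness definite f- (before consonant 'sh') → fshokhafneh.
Attach noun class class II ta- → tafshokhafneh.
Apply vowel harmony: tafshokhafneh → tefshekhafneh.
Apply epenthesis: tefshekhafneh → tefashekhafneh.

tefashekhafneh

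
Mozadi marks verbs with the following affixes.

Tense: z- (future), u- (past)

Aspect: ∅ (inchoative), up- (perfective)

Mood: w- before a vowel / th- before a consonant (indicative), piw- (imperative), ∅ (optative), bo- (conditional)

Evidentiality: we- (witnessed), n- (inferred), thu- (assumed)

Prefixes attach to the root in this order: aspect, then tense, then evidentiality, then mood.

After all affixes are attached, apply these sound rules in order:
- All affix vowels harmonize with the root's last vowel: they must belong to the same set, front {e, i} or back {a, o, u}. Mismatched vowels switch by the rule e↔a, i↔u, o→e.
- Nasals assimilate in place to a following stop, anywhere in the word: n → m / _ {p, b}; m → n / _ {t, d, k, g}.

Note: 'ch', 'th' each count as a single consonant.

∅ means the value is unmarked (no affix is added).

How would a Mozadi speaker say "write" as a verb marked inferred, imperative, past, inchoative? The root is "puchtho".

aspect = inchoative: zero marking, form stays puchtho.
Attach tense past u- → upuchtho.
Attach evidentiality inferred n- → nupuchtho.
Attach mood imperative piw- → piwnupuchtho.
Apply vowel harmony: piwnupuchtho → puwnupuchtho.
Nasal assimilation: no change.

puwnupuchtho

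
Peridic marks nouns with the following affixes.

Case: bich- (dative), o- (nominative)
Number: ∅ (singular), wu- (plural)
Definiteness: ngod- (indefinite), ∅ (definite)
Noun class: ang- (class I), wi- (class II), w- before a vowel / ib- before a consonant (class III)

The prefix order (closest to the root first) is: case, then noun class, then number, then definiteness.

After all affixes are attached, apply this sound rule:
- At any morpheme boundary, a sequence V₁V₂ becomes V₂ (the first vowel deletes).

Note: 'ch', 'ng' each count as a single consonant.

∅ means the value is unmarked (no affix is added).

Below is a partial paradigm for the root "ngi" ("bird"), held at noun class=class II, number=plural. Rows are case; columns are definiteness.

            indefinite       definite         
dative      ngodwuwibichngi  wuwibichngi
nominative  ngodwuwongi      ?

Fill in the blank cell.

wuwongi

Attach case nominative o- → ongi.
Attach noun class class II wi- → wiongi.
Attach number plural wu- → wuwiongi.
definiteness = definite: zero marking, form stays wuwiongi.
Apply vowel deletion: wuwiongi → wuwongi.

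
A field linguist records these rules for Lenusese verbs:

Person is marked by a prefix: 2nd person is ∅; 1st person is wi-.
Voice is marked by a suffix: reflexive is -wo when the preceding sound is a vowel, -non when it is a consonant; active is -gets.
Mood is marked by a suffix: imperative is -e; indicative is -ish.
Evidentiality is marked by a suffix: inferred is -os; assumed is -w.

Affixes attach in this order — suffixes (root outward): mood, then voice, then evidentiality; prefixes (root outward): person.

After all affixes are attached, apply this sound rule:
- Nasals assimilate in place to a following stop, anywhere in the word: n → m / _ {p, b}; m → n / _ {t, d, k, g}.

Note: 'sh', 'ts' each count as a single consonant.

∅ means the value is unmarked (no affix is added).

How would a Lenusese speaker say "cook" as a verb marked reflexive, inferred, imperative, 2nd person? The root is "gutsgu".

gutsguewoos

Attach mood imperative -e → gutsgue.
Attach voice reflexive -wo (after vowel 'e') → gutsguewo.
Attach evidentiality inferred -os → gutsguewoos.
person = 2nd person: zero marking, form stays gutsguewoos.
Nasal assimilation: no change.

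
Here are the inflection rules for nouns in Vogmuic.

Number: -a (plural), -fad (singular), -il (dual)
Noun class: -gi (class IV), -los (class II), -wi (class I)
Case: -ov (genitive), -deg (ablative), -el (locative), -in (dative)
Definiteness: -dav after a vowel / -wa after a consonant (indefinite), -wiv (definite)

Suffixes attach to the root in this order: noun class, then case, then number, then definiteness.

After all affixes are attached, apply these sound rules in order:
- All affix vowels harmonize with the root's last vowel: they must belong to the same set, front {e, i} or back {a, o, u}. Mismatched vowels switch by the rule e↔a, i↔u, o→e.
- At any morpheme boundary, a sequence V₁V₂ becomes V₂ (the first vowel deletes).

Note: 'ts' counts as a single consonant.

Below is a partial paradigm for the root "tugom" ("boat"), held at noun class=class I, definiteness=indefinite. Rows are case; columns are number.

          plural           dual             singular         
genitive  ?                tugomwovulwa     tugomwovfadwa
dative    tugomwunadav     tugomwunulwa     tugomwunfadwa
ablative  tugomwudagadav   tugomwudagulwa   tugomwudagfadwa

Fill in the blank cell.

Attach noun class class I -wi → tugomwi.
Attach case genitive -ov → tugomwiov.
Attach number plural -a → tugomwiova.
Attach definiteness indefinite -dav (after vowel 'a') → tugomwiovadav.
Apply vowel harmony: tugomwiovadav → tugomwuovadav.
Apply vowel deletion: tugomwuovadav → tugomwovadav.

tugomwovadav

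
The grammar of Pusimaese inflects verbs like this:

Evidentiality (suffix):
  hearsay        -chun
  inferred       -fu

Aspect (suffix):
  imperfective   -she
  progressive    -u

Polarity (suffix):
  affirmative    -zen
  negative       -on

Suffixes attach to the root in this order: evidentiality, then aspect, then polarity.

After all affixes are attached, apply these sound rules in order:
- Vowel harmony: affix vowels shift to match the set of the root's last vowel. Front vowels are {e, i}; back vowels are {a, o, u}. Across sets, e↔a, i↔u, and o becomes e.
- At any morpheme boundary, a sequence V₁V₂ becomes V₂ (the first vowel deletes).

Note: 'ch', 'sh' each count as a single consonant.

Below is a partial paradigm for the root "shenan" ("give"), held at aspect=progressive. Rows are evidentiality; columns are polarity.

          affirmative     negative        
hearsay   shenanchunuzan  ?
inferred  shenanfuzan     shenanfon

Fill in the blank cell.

shenanchunon

Attach evidentiality hearsay -chun → shenanchun.
Attach aspect progressive -u → shenanchunu.
Attach polarity negative -on → shenanchunuon.
Vowel harmony: no change.
Apply vowel deletion: shenanchunuon → shenanchunon.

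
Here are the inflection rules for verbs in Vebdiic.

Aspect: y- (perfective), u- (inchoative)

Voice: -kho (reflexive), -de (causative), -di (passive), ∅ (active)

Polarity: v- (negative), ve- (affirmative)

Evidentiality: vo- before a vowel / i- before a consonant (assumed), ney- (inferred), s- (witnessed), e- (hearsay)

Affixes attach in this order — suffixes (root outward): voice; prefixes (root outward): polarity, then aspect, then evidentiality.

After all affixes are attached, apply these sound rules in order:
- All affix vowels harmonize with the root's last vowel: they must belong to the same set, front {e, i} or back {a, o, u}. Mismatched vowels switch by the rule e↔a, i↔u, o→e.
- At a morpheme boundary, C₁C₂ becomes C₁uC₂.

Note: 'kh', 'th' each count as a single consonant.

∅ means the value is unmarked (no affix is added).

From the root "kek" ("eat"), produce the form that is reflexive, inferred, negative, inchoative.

neyivukekukhe

Attach voice reflexive -kho → kekkho.
Attach polarity negative v- → vkekkho.
Attach aspect inchoative u- → uvkekkho.
Attach evidentiality inferred ney- → neyuvkekkho.
Apply vowel harmony: neyuvkekkho → neyivkekkhe.
Apply epenthesis: neyivkekkhe → neyivukekukhe.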